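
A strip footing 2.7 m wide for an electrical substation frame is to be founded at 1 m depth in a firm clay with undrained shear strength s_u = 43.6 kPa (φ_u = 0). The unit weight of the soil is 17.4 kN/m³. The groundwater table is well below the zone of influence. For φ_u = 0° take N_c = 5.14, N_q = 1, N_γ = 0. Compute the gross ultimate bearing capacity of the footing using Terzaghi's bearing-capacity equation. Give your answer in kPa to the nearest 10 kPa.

q_ult ≈ 240 kPa

Effective surcharge at the founding depth q = γ·D_f = 17.4 × 1 = 17.4 kPa.
q_ult = c·N_c + q·N_q
     = 43.6 × 5.14 + 17.4 × 1
     = 224.1 + 17.4 = 241.5 kPa.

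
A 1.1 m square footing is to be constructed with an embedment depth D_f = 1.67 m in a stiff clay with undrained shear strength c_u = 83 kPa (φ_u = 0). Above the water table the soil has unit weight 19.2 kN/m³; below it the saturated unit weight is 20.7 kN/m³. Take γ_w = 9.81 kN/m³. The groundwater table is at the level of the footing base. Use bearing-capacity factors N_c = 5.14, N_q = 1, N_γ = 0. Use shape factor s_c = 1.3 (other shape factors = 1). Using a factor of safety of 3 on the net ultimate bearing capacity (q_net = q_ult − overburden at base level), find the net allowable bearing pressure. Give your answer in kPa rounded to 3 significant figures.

q_all(net) ≈ 185 kPa

q = γ·D_f = 19.2 × 1.67 = 32.064 kPa.
c·N_c·s_c = 83 × 5.14 × 1.3 = 554.61 kPa
q·N_q = 32.064 × 1 = 32.064 kPa
q_ult = 554.61 + 32.064 = 586.67 kPa.
q_net = 586.67 − 32.064 = 554.61 kPa.
q_all(net) = 554.61 / 3 = 184.87 kPa.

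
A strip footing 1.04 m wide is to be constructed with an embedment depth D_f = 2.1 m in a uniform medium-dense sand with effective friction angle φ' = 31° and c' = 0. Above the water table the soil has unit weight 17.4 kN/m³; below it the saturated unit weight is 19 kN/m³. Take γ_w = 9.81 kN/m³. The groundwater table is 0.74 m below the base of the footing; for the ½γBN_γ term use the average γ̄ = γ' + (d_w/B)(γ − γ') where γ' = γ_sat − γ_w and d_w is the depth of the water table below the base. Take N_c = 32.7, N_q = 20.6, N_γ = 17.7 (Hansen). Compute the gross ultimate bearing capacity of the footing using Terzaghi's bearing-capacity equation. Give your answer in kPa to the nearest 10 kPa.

q_ult ≈ 890 kPa

Overburden at base level: q = 17.4 × 2.1 = 36.54 kPa.
The water table is 0.74 m below the base (< B = 1.04 m), so the ½γBN_γ term uses γ̄ = γ' + (d_w/B)(γ − γ') = 9.19 + (0.74/1.04)(17.4 − 9.19) = 15.032 kN/m³.
Surcharge term q·N_q = 36.54 × 20.6 = 752.72 kPa; self-weight term 0.5·γ·B·N_γ = 0.5 × 15.032 × 1.04 × 17.7 = 138.35 kPa.
q_ult = 752.72 + 138.35 = 891.08 kPa.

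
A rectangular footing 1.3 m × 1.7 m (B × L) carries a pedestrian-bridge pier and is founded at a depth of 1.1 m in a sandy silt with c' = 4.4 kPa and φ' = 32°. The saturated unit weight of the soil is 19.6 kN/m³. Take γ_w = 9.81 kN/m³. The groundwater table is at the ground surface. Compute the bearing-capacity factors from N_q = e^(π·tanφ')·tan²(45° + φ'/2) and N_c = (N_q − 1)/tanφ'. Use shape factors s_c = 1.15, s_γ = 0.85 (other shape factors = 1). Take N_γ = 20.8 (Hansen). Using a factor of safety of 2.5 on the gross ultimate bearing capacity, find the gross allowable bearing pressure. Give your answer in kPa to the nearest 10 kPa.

q_all ≈ 220 kPa

N_q = e^(π·tan32°)·tan²(61°) = 23.18; N_c = (N_q − 1)/tanφ' = 35.49.
Water table at ground surface, so effective unit weight γ' = 19.6 − 9.81 = 9.79 kN/m³ is used throughout; overburden q = 9.79 × 1.1 = 10.769 kPa; the same γ' applies in the ½γBN_γ term.
Cohesion term c·N_c·s_c = 4.4 × 35.49 × 1.15 = 179.58 kPa; surcharge term q·N_q = 10.769 × 23.177 = 249.59 kPa; self-weight term 0.5·γ·B·N_γ·s_γ = 0.5 × 9.79 × 1.3 × 20.8 × 0.85 = 112.51 kPa.
q_ult = 179.58 + 249.59 + 112.51 = 541.68 kPa.
q_all = 541.68 / 2.5 = 216.67 kPa.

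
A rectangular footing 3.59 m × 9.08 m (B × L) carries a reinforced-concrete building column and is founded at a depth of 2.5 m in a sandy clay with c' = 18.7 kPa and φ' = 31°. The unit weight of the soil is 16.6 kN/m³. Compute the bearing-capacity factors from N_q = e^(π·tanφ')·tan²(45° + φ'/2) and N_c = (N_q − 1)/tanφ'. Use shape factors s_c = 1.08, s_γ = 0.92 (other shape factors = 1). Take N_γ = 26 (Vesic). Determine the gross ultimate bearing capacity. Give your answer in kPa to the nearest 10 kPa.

tan31° = 0.6009, so N_q = e^(π×0.6009)·tan²(60.5°) = 6.604 × 3.124 = 20.63.
N_c = (20.63 − 1)/tan31° = 32.67.
q = γ·D_f = 16.6 × 2.5 = 41.5 kPa.
c·N_c·s_c = 18.7 × 32.671 × 1.08 = 659.83 kPa
q·N_q = 41.5 × 20.631 = 856.18 kPa
0.5·γ·B·N_γ·s_γ = 0.5 × 16.6 × 3.59 × 26 × 0.92 = 712.74 kPa
q_ult = 659.83 + 856.18 + 712.74 = 2228.7 kPa.

q_ult ≈ 2230 kPa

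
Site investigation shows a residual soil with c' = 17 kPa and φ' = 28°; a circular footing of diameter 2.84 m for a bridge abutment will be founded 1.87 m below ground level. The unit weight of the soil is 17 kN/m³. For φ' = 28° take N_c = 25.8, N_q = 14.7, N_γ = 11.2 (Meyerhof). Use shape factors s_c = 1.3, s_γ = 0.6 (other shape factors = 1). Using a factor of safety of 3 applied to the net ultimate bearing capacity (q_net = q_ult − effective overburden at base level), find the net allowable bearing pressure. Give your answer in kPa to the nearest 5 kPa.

q_all(net) ≈ 390 kPa

q = γ·D_f = 17 × 1.87 = 31.79 kPa.
c·N_c·s_c = 17 × 25.8 × 1.3 = 570.18 kPa
q·N_q = 31.79 × 14.7 = 467.31 kPa
0.5·γ·B·N_γ·s_γ = 0.5 × 17 × 2.84 × 11.2 × 0.6 = 162.22 kPa
q_ult = 570.18 + 467.31 + 162.22 = 1199.7 kPa.
Net ultimate: q_net = 1199.7 − 31.79 = 1167.9 kPa.
q_all(net) = 1167.9 / 3 = 389.31 kPa.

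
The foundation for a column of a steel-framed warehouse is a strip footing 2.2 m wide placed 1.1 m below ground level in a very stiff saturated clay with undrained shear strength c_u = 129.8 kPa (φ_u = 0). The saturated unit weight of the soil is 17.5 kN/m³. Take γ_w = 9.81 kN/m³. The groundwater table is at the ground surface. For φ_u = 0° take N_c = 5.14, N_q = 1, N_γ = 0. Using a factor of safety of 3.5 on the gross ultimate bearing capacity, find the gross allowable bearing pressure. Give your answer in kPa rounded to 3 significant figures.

q_all ≈ 193 kPa

With the water table at the surface the whole profile is submerged: γ' = 17.5 − 9.81 = 7.69 kN/m³, so q = γ'·D_f = 8.459 kPa.
q_ult = c·N_c + q·N_q
     = 129.8 × 5.14 + 8.459 × 1
     = 667.17 + 8.459 = 675.63 kPa.
q_all = 675.63 / 3.5 = 193.04 kPa.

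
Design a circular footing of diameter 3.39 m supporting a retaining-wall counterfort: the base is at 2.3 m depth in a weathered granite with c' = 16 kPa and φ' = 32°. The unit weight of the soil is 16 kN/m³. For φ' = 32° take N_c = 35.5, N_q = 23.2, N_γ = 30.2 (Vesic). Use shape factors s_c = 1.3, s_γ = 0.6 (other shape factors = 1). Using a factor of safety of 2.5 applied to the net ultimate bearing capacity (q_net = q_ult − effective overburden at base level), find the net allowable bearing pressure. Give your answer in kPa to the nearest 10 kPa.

q_all(net) ≈ 820 kPa

q = γ·D_f = 16 × 2.3 = 36.8 kPa.
c·N_c·s_c = 16 × 35.5 × 1.3 = 738.4 kPa
q·N_q = 36.8 × 23.2 = 853.76 kPa
0.5·γ·B·N_γ·s_γ = 0.5 × 16 × 3.39 × 30.2 × 0.6 = 491.41 kPa
q_ult = 738.4 + 853.76 + 491.41 = 2083.6 kPa.
Net ultimate: q_net = 2083.6 − 36.8 = 2046.8 kPa.
q_all(net) = 2046.8 / 2.5 = 818.71 kPa.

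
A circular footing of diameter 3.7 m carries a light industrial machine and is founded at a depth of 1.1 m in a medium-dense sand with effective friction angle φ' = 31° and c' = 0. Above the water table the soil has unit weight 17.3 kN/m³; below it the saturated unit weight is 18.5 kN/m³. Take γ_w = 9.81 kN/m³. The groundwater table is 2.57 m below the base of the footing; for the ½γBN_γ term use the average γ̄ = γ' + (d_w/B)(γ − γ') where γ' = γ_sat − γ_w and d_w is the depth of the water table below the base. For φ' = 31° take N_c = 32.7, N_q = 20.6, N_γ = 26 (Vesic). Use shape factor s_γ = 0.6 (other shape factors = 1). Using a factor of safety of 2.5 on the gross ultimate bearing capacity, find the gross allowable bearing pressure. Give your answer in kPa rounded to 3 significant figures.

q_all ≈ 326 kPa

q = γ·D_f = 17.3 × 1.1 = 19.03 kPa.
γ' = 8.69 kN/m³; averaging over the depth B below the base, γ̄ = γ' + (d_w/B)(γ − γ') = 14.67 kN/m³.
q·N_q = 19.03 × 20.6 = 392.02 kPa
0.5·γ·B·N_γ·s_γ = 0.5 × 14.67 × 3.7 × 26 × 0.6 = 423.39 kPa
q_ult = 392.02 + 423.39 = 815.41 kPa.
q_all = 815.41 / 2.5 = 326.16 kPa.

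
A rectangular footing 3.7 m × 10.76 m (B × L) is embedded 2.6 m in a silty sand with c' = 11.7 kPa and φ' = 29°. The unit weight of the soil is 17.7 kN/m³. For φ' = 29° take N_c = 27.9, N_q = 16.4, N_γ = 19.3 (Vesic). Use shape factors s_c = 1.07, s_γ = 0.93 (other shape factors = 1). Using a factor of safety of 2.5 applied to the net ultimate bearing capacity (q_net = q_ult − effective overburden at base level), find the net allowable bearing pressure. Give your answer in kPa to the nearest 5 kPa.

q_all(net) ≈ 660 kPa

Overburden at base level: q = 17.7 × 2.6 = 46.02 kPa.
Cohesion term c·N_c·s_c = 11.7 × 27.9 × 1.07 = 349.28 kPa; surcharge term q·N_q = 46.02 × 16.4 = 754.73 kPa; self-weight term 0.5·γ·B·N_γ·s_γ = 0.5 × 17.7 × 3.7 × 19.3 × 0.93 = 587.74 kPa.
q_ult = 349.28 + 754.73 + 587.74 = 1691.7 kPa.
Net ultimate: q_net = 1691.7 − 46.02 = 1645.7 kPa.
q_all(net) = 1645.7 / 2.5 = 658.29 kPa.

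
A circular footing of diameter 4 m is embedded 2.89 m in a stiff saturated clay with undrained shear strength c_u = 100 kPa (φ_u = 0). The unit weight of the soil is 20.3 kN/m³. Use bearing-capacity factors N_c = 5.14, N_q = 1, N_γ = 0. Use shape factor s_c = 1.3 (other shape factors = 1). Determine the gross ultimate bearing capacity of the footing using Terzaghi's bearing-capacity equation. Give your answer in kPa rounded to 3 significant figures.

Effective surcharge at the founding depth q = γ·D_f = 20.3 × 2.89 = 58.667 kPa.
q_ult = c·N_c·s_c + q·N_q
     = 100 × 5.14 × 1.3 + 58.667 × 1
     = 668.2 + 58.667 = 726.87 kPa.

q_ult ≈ 727 kPa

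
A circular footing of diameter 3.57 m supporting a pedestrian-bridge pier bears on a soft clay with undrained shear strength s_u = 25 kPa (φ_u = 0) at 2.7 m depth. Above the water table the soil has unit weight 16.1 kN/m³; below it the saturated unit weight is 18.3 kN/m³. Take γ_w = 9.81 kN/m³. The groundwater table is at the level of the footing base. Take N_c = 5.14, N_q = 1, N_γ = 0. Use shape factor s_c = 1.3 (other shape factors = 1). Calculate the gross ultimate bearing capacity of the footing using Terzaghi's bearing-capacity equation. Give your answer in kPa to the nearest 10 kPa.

q_ult ≈ 210 kPa

q = γ·D_f = 16.1 × 2.7 = 43.47 kPa.
c·N_c·s_c = 25 × 5.14 × 1.3 = 167.05 kPa
q·N_q = 43.47 × 1 = 43.47 kPa
q_ult = 167.05 + 43.47 = 210.52 kPa.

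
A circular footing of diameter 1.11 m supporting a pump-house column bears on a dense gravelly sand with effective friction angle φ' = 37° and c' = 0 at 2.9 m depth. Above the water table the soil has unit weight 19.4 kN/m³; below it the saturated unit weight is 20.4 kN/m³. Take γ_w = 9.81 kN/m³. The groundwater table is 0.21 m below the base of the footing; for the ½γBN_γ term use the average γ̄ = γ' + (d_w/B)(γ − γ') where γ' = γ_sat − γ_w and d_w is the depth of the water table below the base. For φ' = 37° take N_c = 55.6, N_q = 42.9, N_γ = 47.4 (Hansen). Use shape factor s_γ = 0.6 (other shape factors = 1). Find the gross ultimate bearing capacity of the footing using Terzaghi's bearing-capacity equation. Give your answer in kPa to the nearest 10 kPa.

q = γ·D_f = 19.4 × 2.9 = 56.26 kPa.
γ' = 10.59 kN/m³; averaging over the depth B below the base, γ̄ = γ' + (d_w/B)(γ − γ') = 12.257 kN/m³.
q·N_q = 56.26 × 42.9 = 2413.6 kPa
0.5·γ·B·N_γ·s_γ = 0.5 × 12.257 × 1.11 × 47.4 × 0.6 = 193.46 kPa
q_ult = 2413.6 + 193.46 = 2607 kPa.

q_ult ≈ 2610 kPa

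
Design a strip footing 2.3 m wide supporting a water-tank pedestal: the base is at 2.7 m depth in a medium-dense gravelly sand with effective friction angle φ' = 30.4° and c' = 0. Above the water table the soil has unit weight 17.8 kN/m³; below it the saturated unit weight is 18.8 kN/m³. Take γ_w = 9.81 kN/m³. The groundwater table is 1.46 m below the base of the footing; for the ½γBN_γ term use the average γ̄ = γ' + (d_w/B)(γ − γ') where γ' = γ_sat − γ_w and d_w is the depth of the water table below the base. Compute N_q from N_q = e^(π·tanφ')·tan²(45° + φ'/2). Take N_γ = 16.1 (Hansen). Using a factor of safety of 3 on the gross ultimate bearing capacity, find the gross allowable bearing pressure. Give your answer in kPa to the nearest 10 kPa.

N_q = e^(π·tan30.4°)·tan²(60.2°) = 19.26.
Overburden at base level: q = 17.8 × 2.7 = 48.06 kPa.
The water table is 1.46 m below the base (< B = 2.3 m), so the ½γBN_γ term uses γ̄ = γ' + (d_w/B)(γ − γ') = 8.99 + (1.46/2.3)(17.8 − 8.99) = 14.582 kN/m³.
Surcharge term q·N_q = 48.06 × 19.258 = 925.54 kPa; self-weight term 0.5·γ·B·N_γ = 0.5 × 14.582 × 2.3 × 16.1 = 269.99 kPa.
q_ult = 925.54 + 269.99 = 1195.5 kPa.
q_all = 1195.5 / 3 = 398.51 kPa.

q_all ≈ 400 kPa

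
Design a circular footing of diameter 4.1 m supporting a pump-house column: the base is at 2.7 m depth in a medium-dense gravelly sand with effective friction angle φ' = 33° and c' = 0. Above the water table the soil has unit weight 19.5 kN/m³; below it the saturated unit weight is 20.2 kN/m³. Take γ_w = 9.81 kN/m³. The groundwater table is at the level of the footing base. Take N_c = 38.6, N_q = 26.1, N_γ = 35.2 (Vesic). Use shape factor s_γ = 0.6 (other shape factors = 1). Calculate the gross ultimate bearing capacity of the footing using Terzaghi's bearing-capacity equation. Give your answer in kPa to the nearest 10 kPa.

q_ult ≈ 1820 kPa

Overburden at base level: q = 19.5 × 2.7 = 52.65 kPa.
Below the base the soil is submerged, so the ½γBN_γ term uses γ' = 20.2 − 9.81 = 10.39 kN/m³.
Surcharge term q·N_q = 52.65 × 26.1 = 1374.2 kPa; self-weight term 0.5·γ·B·N_γ·s_γ = 0.5 × 10.39 × 4.1 × 35.2 × 0.6 = 449.85 kPa.
q_ult = 1374.2 + 449.85 = 1824 kPa.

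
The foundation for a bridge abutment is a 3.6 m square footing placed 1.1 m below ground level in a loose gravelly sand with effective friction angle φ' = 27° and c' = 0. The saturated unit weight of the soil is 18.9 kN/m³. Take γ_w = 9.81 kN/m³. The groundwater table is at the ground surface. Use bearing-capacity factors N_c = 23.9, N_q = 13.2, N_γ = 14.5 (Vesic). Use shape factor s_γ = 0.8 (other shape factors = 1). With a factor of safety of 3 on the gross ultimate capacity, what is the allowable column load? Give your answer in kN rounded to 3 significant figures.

P_all ≈ 1390 kN

γ' = 18.9 − 9.81 = 9.09 kN/m³ (submerged throughout). q = 9.09 × 1.1 = 9.999 kPa; the same γ' applies in the ½γBN_γ term.
q·N_q = 9.999 × 13.2 = 131.99 kPa
0.5·γ·B·N_γ·s_γ = 0.5 × 9.09 × 3.6 × 14.5 × 0.8 = 189.8 kPa
q_ult = 131.99 + 189.8 = 321.79 kPa.
Gross allowable pressure q_all = 321.79 / 3 = 107.26 kPa.
Footing area = 12.96 m², so allowable column load = 107.26 × 12.96 = 1390.1 kN.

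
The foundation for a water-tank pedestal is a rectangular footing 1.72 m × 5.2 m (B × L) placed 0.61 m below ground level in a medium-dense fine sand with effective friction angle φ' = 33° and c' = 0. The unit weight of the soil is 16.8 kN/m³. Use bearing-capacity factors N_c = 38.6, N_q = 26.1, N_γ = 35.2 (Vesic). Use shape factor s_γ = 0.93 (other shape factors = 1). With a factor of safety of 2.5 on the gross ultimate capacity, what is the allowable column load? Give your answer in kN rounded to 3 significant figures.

Overburden at base level: q = 16.8 × 0.61 = 10.248 kPa.
Surcharge term q·N_q = 10.248 × 26.1 = 267.47 kPa; self-weight term 0.5·γ·B·N_γ·s_γ = 0.5 × 16.8 × 1.72 × 35.2 × 0.93 = 472.97 kPa.
q_ult = 267.47 + 472.97 = 740.44 kPa.
Gross allowable pressure q_all = 740.44 / 2.5 = 296.18 kPa.
Footing area = 8.944 m², so allowable column load = 296.18 × 8.944 = 2649 kN.

P_all ≈ 2650 kN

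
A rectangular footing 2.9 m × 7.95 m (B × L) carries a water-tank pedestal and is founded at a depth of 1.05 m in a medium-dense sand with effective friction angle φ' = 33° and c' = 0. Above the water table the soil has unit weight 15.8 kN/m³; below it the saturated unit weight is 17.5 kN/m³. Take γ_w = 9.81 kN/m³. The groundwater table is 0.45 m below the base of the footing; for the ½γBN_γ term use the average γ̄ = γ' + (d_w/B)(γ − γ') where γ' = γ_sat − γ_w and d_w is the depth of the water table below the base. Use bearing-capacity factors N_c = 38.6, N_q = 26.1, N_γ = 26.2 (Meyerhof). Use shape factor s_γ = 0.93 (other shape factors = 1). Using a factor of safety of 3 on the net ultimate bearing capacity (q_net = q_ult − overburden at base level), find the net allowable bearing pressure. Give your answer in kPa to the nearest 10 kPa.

q_all(net) ≈ 240 kPa

Overburden at base level: q = 15.8 × 1.05 = 16.59 kPa.
The water table is 0.45 m below the base (< B = 2.9 m), so the ½γBN_γ term uses γ̄ = γ' + (d_w/B)(γ − γ') = 7.69 + (0.45/2.9)(15.8 − 7.69) = 8.9484 kN/m³.
Surcharge term q·N_q = 16.59 × 26.1 = 433 kPa; self-weight term 0.5·γ·B·N_γ·s_γ = 0.5 × 8.9484 × 2.9 × 26.2 × 0.93 = 316.15 kPa.
q_ult = 433 + 316.15 = 749.15 kPa.
q_net = 749.15 − 16.59 = 732.56 kPa.
q_all(net) = 732.56 / 3 = 244.19 kPa.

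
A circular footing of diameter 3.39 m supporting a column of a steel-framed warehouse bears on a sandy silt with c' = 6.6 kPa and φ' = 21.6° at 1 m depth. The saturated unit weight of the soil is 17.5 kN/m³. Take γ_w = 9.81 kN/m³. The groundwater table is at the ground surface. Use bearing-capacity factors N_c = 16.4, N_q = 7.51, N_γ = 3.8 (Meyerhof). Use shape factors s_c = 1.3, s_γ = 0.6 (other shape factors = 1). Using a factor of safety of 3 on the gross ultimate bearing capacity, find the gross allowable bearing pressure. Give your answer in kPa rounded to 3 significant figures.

With the water table at the surface the whole profile is submerged: γ' = 17.5 − 9.81 = 7.69 kN/m³, so q = γ'·D_f = 7.69 kPa; the same γ' applies in the ½γBN_γ term.
q_ult = c·N_c·s_c + q·N_q + 0.5·γ·B·N_γ·s_γ
     = 6.6 × 16.4 × 1.3 + 7.69 × 7.51 + 0.5 × 7.69 × 3.39 × 3.8 × 0.6
     = 140.71 + 57.752 + 29.719 = 228.18 kPa.
q_all = 228.18 / 3 = 76.061 kPa.

q_all ≈ 76.1 kPa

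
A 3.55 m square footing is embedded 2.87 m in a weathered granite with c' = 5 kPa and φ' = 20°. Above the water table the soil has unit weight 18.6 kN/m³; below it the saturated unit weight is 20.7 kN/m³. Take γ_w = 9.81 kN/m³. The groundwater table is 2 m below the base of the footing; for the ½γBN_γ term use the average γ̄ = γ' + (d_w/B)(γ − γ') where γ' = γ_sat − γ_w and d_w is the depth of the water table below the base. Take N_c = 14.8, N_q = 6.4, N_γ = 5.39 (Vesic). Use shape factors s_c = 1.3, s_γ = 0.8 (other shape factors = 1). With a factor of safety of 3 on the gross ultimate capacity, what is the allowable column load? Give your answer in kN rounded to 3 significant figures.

P_all ≈ 2330 kN

Overburden at base level: q = 18.6 × 2.87 = 53.382 kPa.
The water table is 2 m below the base (< B = 3.55 m), so the ½γBN_γ term uses γ̄ = γ' + (d_w/B)(γ − γ') = 10.89 + (2/3.55)(18.6 − 10.89) = 15.234 kN/m³.
Cohesion term c·N_c·s_c = 5 × 14.8 × 1.3 = 96.2 kPa; surcharge term q·N_q = 53.382 × 6.4 = 341.64 kPa; self-weight term 0.5·γ·B·N_γ·s_γ = 0.5 × 15.234 × 3.55 × 5.39 × 0.8 = 116.6 kPa.
q_ult = 96.2 + 341.64 + 116.6 = 554.44 kPa.
Gross allowable pressure q_all = 554.44 / 3 = 184.81 kPa.
Footing area = 12.6025 m², so allowable column load = 184.81 × 12.6025 = 2329.1 kN.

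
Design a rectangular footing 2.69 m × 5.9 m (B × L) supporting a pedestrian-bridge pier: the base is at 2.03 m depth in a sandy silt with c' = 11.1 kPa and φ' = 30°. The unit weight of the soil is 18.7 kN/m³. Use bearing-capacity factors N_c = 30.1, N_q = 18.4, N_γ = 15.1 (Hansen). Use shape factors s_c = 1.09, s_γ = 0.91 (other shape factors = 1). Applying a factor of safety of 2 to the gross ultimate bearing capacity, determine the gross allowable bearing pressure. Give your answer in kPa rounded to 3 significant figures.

q_all ≈ 704 kPa

q = γ·D_f = 18.7 × 2.03 = 37.961 kPa.
c·N_c·s_c = 11.1 × 30.1 × 1.09 = 364.18 kPa
q·N_q = 37.961 × 18.4 = 698.48 kPa
0.5·γ·B·N_γ·s_γ = 0.5 × 18.7 × 2.69 × 15.1 × 0.91 = 345.61 kPa
q_ult = 364.18 + 698.48 + 345.61 = 1408.3 kPa.
q_all = q_ult / FS = 1408.3 / 2 = 704.13 kPa.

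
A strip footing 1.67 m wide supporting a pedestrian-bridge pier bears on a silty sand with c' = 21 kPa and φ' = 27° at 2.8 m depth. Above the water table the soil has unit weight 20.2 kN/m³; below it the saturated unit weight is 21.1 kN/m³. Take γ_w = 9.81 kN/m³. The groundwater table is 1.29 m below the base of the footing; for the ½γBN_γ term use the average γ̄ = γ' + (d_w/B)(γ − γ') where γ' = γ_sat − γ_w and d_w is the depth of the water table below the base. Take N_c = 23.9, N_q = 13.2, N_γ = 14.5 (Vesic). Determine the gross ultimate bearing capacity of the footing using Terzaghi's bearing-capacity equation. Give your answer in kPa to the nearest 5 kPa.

Overburden at base level: q = 20.2 × 2.8 = 56.56 kPa.
The water table is 1.29 m below the base (< B = 1.67 m), so the ½γBN_γ term uses γ̄ = γ' + (d_w/B)(γ − γ') = 11.29 + (1.29/1.67)(20.2 − 11.29) = 18.173 kN/m³.
Cohesion term c·N_c = 21 × 23.9 = 501.9 kPa; surcharge term q·N_q = 56.56 × 13.2 = 746.59 kPa; self-weight term 0.5·γ·B·N_γ = 0.5 × 18.173 × 1.67 × 14.5 = 220.02 kPa.
q_ult = 501.9 + 746.59 + 220.02 = 1468.5 kPa.

q_ult ≈ 1470 kPa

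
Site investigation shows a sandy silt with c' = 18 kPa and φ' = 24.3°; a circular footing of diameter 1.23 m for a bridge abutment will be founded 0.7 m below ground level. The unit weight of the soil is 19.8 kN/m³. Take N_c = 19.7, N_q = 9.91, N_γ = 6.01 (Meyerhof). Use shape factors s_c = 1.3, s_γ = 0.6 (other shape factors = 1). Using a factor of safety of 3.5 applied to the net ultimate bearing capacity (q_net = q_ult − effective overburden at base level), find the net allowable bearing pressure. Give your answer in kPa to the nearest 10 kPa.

q_all(net) ≈ 180 kPa

Effective surcharge at the founding depth q = γ·D_f = 19.8 × 0.7 = 13.86 kPa.
q_ult = c·N_c·s_c + q·N_q + 0.5·γ·B·N_γ·s_γ
     = 18 × 19.7 × 1.3 + 13.86 × 9.91 + 0.5 × 19.8 × 1.23 × 6.01 × 0.6
     = 460.98 + 137.35 + 43.91 = 642.24 kPa.
Net ultimate: q_net = 642.24 − 13.86 = 628.38 kPa.
q_all(net) = 628.38 / 3.5 = 179.54 kPa.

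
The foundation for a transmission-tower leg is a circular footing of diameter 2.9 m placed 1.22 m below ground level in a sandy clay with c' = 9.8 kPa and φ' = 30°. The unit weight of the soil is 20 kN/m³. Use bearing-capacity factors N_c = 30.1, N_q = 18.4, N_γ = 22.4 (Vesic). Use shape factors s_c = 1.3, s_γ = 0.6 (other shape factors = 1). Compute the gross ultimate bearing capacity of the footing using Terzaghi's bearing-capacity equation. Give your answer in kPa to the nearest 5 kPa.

q_ult ≈ 1220 kPa

q = γ·D_f = 20 × 1.22 = 24.4 kPa.
c·N_c·s_c = 9.8 × 30.1 × 1.3 = 383.47 kPa
q·N_q = 24.4 × 18.4 = 448.96 kPa
0.5·γ·B·N_γ·s_γ = 0.5 × 20 × 2.9 × 22.4 × 0.6 = 389.76 kPa
q_ult = 383.47 + 448.96 + 389.76 = 1222.2 kPa.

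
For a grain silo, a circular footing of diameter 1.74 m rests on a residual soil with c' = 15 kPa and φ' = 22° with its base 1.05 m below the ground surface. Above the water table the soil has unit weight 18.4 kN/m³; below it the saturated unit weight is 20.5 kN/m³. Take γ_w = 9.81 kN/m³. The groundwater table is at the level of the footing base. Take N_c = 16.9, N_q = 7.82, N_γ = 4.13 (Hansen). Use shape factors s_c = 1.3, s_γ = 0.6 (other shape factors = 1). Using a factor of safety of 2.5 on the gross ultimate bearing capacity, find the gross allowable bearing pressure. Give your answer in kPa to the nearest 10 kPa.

q_all ≈ 200 kPa

q = γ·D_f = 18.4 × 1.05 = 19.32 kPa.
For the ½γBN_γ term take γ' = 20.5 − 9.81 = 10.69 kN/m³ (soil below base is submerged).
c·N_c·s_c = 15 × 16.9 × 1.3 = 329.55 kPa
q·N_q = 19.32 × 7.82 = 151.08 kPa
0.5·γ·B·N_γ·s_γ = 0.5 × 10.69 × 1.74 × 4.13 × 0.6 = 23.046 kPa
q_ult = 329.55 + 151.08 + 23.046 = 503.68 kPa.
q_all = 503.68 / 2.5 = 201.47 kPa.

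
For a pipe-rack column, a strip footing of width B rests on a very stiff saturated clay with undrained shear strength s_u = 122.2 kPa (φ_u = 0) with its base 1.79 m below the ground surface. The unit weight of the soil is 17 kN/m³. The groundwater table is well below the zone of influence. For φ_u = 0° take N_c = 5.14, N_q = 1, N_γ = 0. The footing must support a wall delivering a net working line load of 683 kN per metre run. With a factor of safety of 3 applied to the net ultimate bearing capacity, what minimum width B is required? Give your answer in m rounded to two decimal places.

Overburden at base level: q = 17 × 1.79 = 30.43 kPa.
Cohesion term c·N_c = 122.2 × 5.14 = 628.11 kPa; surcharge term q·N_q = 30.43 × 1 = 30.43 kPa.
q_ult = 628.11 + 30.43 = 658.54 kPa.
For φ = 0 the ½γBN_γ term vanishes, so q_ult is independent of B. q_net = 658.54 − 30.43 = 628.11 kPa; q_all(net) = 628.11/3 = 209.37 kPa.
Required width B = w / q_all(net) = 683 / 209.37 = 3.262 m.

B = 3.26 m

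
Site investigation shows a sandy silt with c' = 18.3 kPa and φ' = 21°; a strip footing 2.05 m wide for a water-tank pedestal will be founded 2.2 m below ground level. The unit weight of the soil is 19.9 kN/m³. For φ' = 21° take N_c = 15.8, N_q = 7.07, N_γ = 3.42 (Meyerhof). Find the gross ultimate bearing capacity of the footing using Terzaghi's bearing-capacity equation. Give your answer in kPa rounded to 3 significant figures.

Effective surcharge at the founding depth q = γ·D_f = 19.9 × 2.2 = 43.78 kPa.
q_ult = c·N_c + q·N_q + 0.5·γ·B·N_γ
     = 18.3 × 15.8 + 43.78 × 7.07 + 0.5 × 19.9 × 2.05 × 3.42
     = 289.14 + 309.52 + 69.759 = 668.42 kPa.

q_ult ≈ 668 kPa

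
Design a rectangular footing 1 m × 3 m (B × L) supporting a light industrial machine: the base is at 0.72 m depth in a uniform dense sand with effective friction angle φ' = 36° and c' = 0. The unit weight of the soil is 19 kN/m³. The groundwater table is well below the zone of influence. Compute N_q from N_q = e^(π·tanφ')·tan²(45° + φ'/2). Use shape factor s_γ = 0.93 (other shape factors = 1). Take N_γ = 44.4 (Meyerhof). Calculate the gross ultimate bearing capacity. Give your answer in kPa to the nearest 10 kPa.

q_ult ≈ 910 kPa

tan36° = 0.7265, so N_q = e^(π×0.7265)·tan²(63°) = 9.801 × 3.852 = 37.75.
q = γ·D_f = 19 × 0.72 = 13.68 kPa.
q·N_q = 13.68 × 37.752 = 516.45 kPa
0.5·γ·B·N_γ·s_γ = 0.5 × 19 × 1 × 44.4 × 0.93 = 392.27 kPa
q_ult = 516.45 + 392.27 = 908.73 kPa.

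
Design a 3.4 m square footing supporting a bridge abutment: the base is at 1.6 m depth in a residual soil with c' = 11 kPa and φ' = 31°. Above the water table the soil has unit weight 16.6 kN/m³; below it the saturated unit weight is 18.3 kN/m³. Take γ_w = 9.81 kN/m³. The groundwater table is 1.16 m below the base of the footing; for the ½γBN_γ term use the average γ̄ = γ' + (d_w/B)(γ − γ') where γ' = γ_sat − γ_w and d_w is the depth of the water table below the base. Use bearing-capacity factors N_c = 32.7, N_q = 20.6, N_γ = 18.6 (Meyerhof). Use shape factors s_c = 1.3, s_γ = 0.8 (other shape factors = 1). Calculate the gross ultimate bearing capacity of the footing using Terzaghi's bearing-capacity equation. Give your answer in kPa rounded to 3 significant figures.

q = γ·D_f = 16.6 × 1.6 = 26.56 kPa.
γ' = 8.49 kN/m³; averaging over the depth B below the base, γ̄ = γ' + (d_w/B)(γ − γ') = 11.257 kN/m³.
c·N_c·s_c = 11 × 32.7 × 1.3 = 467.61 kPa
q·N_q = 26.56 × 20.6 = 547.14 kPa
0.5·γ·B·N_γ·s_γ = 0.5 × 11.257 × 3.4 × 18.6 × 0.8 = 284.76 kPa
q_ult = 467.61 + 547.14 + 284.76 = 1299.5 kPa.

q_ult ≈ 1300 kPa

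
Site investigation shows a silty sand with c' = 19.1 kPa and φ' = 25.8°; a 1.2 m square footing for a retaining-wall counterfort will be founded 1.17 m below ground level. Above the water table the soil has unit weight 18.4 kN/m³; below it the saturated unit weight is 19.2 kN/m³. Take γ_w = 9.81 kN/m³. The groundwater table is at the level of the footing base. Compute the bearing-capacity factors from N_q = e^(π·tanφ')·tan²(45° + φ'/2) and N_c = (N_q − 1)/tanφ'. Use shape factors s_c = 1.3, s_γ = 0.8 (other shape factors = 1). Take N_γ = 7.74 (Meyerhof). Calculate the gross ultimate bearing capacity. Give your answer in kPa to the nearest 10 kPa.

tan25.8° = 0.4834, so N_q = e^(π×0.4834)·tan²(57.9°) = 4.566 × 2.541 = 11.6.
N_c = (11.6 − 1)/tan25.8° = 21.94.
Effective surcharge at the founding depth q = γ·D_f = 18.4 × 1.17 = 21.528 kPa.
The water table coincides with the base, so in the self-weight term γ → γ' = 9.39 kN/m³.
q_ult = c·N_c·s_c + q·N_q + 0.5·γ·B·N_γ·s_γ
     = 19.1 × 21.936 × 1.3 + 21.528 × 11.604 + 0.5 × 9.39 × 1.2 × 7.74 × 0.8
     = 544.67 + 249.82 + 34.886 = 829.37 kPa.

q_ult ≈ 830 kPa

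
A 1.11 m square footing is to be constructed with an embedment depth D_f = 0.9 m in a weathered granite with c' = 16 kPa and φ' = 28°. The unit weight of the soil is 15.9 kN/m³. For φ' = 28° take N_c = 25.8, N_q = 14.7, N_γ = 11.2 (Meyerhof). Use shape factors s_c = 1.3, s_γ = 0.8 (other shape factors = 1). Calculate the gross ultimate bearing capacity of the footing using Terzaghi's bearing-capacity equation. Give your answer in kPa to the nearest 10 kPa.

q = γ·D_f = 15.9 × 0.9 = 14.31 kPa.
c·N_c·s_c = 16 × 25.8 × 1.3 = 536.64 kPa
q·N_q = 14.31 × 14.7 = 210.36 kPa
0.5·γ·B·N_γ·s_γ = 0.5 × 15.9 × 1.11 × 11.2 × 0.8 = 79.068 kPa
q_ult = 536.64 + 210.36 + 79.068 = 826.06 kPa.

q_ult ≈ 830 kPa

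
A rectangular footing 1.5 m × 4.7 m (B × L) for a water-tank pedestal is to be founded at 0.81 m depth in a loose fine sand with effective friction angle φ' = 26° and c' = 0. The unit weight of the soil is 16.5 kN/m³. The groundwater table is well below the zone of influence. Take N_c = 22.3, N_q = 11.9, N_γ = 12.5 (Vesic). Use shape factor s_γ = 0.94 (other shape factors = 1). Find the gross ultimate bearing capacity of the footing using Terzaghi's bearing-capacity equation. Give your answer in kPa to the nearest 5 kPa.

q_ult ≈ 305 kPa

Overburden at base level: q = 16.5 × 0.81 = 13.365 kPa.
Surcharge term q·N_q = 13.365 × 11.9 = 159.04 kPa; self-weight term 0.5·γ·B·N_γ·s_γ = 0.5 × 16.5 × 1.5 × 12.5 × 0.94 = 145.41 kPa.
q_ult = 159.04 + 145.41 = 304.45 kPa.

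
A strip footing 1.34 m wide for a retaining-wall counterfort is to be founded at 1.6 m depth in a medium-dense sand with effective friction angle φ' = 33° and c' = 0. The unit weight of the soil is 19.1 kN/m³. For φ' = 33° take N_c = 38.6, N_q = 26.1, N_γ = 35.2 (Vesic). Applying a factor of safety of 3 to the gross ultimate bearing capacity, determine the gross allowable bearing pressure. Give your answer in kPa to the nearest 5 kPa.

q_all ≈ 415 kPa

q = γ·D_f = 19.1 × 1.6 = 30.56 kPa.
q·N_q = 30.56 × 26.1 = 797.62 kPa
0.5·γ·B·N_γ = 0.5 × 19.1 × 1.34 × 35.2 = 450.45 kPa
q_ult = 797.62 + 450.45 = 1248.1 kPa.
q_all = q_ult / FS = 1248.1 / 3 = 416.02 kPa.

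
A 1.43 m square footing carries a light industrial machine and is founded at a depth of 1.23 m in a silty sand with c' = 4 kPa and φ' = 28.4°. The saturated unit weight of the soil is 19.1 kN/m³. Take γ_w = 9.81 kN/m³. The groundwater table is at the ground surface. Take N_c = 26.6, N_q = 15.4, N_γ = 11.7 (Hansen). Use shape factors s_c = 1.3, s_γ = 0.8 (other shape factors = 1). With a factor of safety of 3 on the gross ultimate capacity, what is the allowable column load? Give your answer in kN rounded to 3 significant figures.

With the water table at the surface the whole profile is submerged: γ' = 19.1 − 9.81 = 9.29 kN/m³, so q = γ'·D_f = 11.427 kPa; the same γ' applies in the ½γBN_γ term.
q_ult = c·N_c·s_c + q·N_q + 0.5·γ·B·N_γ·s_γ
     = 4 × 26.6 × 1.3 + 11.427 × 15.4 + 0.5 × 9.29 × 1.43 × 11.7 × 0.8
     = 138.32 + 175.97 + 62.172 = 376.46 kPa.
Gross allowable pressure q_all = 376.46 / 3 = 125.49 kPa.
Footing area = 2.0449 m², so allowable column load = 125.49 × 2.0449 = 256.61 kN.

P_all ≈ 257 kN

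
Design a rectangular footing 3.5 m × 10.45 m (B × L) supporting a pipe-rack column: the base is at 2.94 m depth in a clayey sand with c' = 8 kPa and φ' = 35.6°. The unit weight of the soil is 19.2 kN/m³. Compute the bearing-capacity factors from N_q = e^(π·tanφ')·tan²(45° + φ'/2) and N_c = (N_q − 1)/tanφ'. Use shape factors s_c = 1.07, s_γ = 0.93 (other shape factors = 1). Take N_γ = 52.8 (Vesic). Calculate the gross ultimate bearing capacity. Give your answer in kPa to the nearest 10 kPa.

q_ult ≈ 4090 kPa

tan35.6° = 0.7159, so N_q = e^(π×0.7159)·tan²(62.8°) = 9.48 × 3.786 = 35.89.
N_c = (35.89 − 1)/tan35.6° = 48.74.
q = γ·D_f = 19.2 × 2.94 = 56.448 kPa.
c·N_c·s_c = 8 × 48.736 × 1.07 = 417.18 kPa
q·N_q = 56.448 × 35.891 = 2026 kPa
0.5·γ·B·N_γ·s_γ = 0.5 × 19.2 × 3.5 × 52.8 × 0.93 = 1649.9 kPa
q_ult = 417.18 + 2026 + 1649.9 = 4093.1 kPa.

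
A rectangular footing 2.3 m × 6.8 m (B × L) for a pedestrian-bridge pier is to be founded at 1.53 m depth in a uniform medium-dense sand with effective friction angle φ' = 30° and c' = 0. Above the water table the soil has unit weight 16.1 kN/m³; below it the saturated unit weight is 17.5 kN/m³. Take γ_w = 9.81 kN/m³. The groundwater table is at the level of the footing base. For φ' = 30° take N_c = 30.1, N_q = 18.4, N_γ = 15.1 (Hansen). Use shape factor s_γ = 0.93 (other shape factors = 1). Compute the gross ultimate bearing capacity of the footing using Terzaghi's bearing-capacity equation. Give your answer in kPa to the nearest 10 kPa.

Effective surcharge at the founding depth q = γ·D_f = 16.1 × 1.53 = 24.633 kPa.
The water table coincides with the base, so in the self-weight term γ → γ' = 7.69 kN/m³.
q_ult = q·N_q + 0.5·γ·B·N_γ·s_γ
     = 24.633 × 18.4 + 0.5 × 7.69 × 2.3 × 15.1 × 0.93
     = 453.25 + 124.19 = 577.44 kPa.

q_ult ≈ 580 kPa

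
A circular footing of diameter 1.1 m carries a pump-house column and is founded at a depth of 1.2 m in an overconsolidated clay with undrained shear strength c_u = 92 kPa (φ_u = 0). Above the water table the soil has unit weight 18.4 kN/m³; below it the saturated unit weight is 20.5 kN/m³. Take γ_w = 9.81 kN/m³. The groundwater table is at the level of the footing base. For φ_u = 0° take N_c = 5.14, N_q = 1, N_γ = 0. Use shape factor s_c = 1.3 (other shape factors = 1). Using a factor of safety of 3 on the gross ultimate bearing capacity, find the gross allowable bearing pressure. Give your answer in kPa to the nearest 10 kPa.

Overburden at base level: q = 18.4 × 1.2 = 22.08 kPa.
Cohesion term c·N_c·s_c = 92 × 5.14 × 1.3 = 614.74 kPa; surcharge term q·N_q = 22.08 × 1 = 22.08 kPa.
q_ult = 614.74 + 22.08 = 636.82 kPa.
q_all = 636.82 / 3 = 212.27 kPa.

q_all ≈ 210 kPa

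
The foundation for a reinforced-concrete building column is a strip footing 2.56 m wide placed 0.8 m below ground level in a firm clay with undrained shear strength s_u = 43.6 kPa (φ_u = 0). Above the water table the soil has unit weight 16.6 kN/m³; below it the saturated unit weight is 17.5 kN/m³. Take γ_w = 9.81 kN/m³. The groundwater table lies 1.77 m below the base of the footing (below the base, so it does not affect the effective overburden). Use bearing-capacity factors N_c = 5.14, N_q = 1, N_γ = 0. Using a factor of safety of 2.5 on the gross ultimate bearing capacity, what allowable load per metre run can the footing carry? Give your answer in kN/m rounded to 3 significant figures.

≈ 243 kN/m

Effective surcharge at the founding depth q = γ·D_f = 16.6 × 0.8 = 13.28 kPa.
q_ult = c·N_c + q·N_q
     = 43.6 × 5.14 + 13.28 × 1
     = 224.1 + 13.28 = 237.38 kPa.
Gross allowable pressure q_all = 237.38 / 2.5 = 94.954 kPa.
Allowable wall load = q_all × B = 94.954 × 2.56 = 243.08 kN per metre run.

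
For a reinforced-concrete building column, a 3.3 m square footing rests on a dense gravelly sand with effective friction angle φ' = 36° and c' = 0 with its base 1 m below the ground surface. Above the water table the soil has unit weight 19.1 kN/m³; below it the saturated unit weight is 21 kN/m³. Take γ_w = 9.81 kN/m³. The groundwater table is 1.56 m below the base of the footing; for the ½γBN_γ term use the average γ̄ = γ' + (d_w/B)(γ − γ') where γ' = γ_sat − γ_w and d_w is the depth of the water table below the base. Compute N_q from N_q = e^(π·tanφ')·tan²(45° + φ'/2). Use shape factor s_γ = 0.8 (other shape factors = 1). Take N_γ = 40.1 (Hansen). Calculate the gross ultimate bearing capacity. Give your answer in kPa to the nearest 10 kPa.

q_ult ≈ 1510 kPa

tan36° = 0.7265, so N_q = e^(π×0.7265)·tan²(63°) = 9.801 × 3.852 = 37.75.
Overburden at base level: q = 19.1 × 1 = 19.1 kPa.
The water table is 1.56 m below the base (< B = 3.3 m), so the ½γBN_γ term uses γ̄ = γ' + (d_w/B)(γ − γ') = 11.19 + (1.56/3.3)(19.1 − 11.19) = 14.929 kN/m³.
Surcharge term q·N_q = 19.1 × 37.752 = 721.07 kPa; self-weight term 0.5·γ·B·N_γ·s_γ = 0.5 × 14.929 × 3.3 × 40.1 × 0.8 = 790.24 kPa.
q_ult = 721.07 + 790.24 = 1511.3 kPa.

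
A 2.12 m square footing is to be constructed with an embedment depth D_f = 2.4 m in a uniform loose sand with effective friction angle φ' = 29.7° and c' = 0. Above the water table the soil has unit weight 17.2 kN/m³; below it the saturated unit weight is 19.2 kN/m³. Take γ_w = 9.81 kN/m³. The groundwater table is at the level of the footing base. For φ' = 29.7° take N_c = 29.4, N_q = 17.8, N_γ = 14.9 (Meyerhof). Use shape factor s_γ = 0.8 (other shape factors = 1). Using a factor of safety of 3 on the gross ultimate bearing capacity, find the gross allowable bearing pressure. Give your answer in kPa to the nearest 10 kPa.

Effective surcharge at the founding depth q = γ·D_f = 17.2 × 2.4 = 41.28 kPa.
The water table coincides with the base, so in the self-weight term γ → γ' = 9.39 kN/m³.
q_ult = q·N_q + 0.5·γ·B·N_γ·s_γ
     = 41.28 × 17.8 + 0.5 × 9.39 × 2.12 × 14.9 × 0.8
     = 734.78 + 118.64 = 853.43 kPa.
q_all = 853.43 / 3 = 284.48 kPa.

q_all ≈ 280 kPa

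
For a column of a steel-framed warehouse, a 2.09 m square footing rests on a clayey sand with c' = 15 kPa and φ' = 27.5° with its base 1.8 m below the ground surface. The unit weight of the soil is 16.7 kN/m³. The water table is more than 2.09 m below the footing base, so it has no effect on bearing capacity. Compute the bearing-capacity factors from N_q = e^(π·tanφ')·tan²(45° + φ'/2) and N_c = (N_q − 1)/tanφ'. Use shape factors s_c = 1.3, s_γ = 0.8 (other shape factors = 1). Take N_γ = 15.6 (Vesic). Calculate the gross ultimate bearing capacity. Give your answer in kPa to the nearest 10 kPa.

tan27.5° = 0.5206, so N_q = e^(π×0.5206)·tan²(58.75°) = 5.132 × 2.716 = 13.94.
N_c = (13.94 − 1)/tan27.5° = 24.85.
q = γ·D_f = 16.7 × 1.8 = 30.06 kPa.
c·N_c·s_c = 15 × 24.85 × 1.3 = 484.57 kPa
q·N_q = 30.06 × 13.936 = 418.91 kPa
0.5·γ·B·N_γ·s_γ = 0.5 × 16.7 × 2.09 × 15.6 × 0.8 = 217.79 kPa
q_ult = 484.57 + 418.91 + 217.79 = 1121.3 kPa.

q_ult ≈ 1120 kPa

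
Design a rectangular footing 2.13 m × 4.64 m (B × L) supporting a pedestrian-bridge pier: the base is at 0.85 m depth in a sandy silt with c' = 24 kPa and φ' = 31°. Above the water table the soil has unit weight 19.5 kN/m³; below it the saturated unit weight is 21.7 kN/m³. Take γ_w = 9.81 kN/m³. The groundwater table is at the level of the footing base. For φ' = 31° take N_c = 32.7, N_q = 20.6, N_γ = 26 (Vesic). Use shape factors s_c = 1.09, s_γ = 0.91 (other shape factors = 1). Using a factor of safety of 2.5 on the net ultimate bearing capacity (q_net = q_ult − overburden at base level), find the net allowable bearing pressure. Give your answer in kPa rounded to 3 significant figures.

q_all(net) ≈ 592 kPa

q = γ·D_f = 19.5 × 0.85 = 16.575 kPa.
For the ½γBN_γ term take γ' = 21.7 − 9.81 = 11.89 kN/m³ (soil below base is submerged).
c·N_c·s_c = 24 × 32.7 × 1.09 = 855.43 kPa
q·N_q = 16.575 × 20.6 = 341.44 kPa
0.5·γ·B·N_γ·s_γ = 0.5 × 11.89 × 2.13 × 26 × 0.91 = 299.6 kPa
q_ult = 855.43 + 341.44 + 299.6 = 1496.5 kPa.
q_net = 1496.5 − 16.575 = 1479.9 kPa.
q_all(net) = 1479.9 / 2.5 = 591.96 kPa.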